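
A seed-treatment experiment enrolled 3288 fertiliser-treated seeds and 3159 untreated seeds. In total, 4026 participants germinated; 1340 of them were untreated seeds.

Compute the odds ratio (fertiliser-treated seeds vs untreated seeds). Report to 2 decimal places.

OR: 6.06

fertiliser-treated seeds with the outcome: 4026 − 1340 = 2686
fertiliser-treated seeds without the outcome: 3288 − 2686 = 602
untreated seeds without the outcome: 3159 − 1340 = 1819
OR = (2686 × 1819) / (602 × 1340) = 4885834/806680 ≈ 6.06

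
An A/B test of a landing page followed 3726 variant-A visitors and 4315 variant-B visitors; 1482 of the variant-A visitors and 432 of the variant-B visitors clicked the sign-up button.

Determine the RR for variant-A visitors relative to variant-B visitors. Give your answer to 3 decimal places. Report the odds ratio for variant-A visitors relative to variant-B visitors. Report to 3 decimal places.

RR = 3.973; OR = 5.936

risk, variant-A visitors = 1482/3726 = 0.3977
risk, variant-B visitors = 432/4315 = 0.1001
RR = 0.3977 / 0.1001 = 3.973
OR = (1482 × 3883) / (2244 × 432) = 5754606/969408 ≈ 5.936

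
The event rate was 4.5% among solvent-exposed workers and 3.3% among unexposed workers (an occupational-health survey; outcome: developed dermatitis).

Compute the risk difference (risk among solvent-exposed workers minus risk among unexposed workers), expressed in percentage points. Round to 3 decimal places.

RD = 1.200

risk difference = 0.04500 − 0.03300 = 0.01200 → 1.200 percentage points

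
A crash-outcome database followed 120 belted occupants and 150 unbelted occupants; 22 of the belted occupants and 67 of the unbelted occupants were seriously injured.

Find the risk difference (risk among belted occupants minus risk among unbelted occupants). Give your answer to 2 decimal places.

risk, belted occupants = 22/120 = 0.1833
risk, unbelted occupants = 67/150 = 0.4467
risk difference = 0.1833 − 0.4467 = -0.26

-0.26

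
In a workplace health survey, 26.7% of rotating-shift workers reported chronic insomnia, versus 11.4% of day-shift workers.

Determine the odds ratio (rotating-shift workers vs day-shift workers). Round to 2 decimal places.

odds, rotating-shift workers = 0.2670/0.7330 = 0.3643
odds, day-shift workers = 0.1140/0.8860 = 0.1287
OR = 0.3643 / 0.1287 = 2.83

OR: 2.83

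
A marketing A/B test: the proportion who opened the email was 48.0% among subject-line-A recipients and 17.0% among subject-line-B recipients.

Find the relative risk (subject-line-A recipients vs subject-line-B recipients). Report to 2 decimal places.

RR = 0.4800 / 0.1700 = 2.82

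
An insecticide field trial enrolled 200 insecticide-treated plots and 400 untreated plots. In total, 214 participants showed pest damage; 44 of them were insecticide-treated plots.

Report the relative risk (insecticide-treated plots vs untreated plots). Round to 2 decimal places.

insecticide-treated plots without the outcome: 200 − 44 = 156
untreated plots with the outcome: 214 − 44 = 170
untreated plots without the outcome: 400 − 170 = 230
risk, insecticide-treated plots = 44/200 = 0.2200
risk, untreated plots = 170/400 = 0.4250
RR = 0.2200 / 0.4250 = 0.52

RR ≈ 0.52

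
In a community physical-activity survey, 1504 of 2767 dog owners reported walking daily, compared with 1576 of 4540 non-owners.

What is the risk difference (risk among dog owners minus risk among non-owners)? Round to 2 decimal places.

risk, dog owners = 1504/2767 = 0.5435
risk, non-owners = 1576/4540 = 0.3471
risk difference = 0.5435 − 0.3471 = 0.20

RD: 0.20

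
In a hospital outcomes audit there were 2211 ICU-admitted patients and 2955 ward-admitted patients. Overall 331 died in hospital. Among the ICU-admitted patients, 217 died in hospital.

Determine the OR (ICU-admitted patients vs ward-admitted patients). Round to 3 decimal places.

ICU-admitted patients without the outcome: 2211 − 217 = 1994
ward-admitted patients with the outcome: 331 − 217 = 114
ward-admitted patients without the outcome: 2955 − 114 = 2841
odds, ICU-admitted patients = 217/1994 = 0.10883
odds, ward-admitted patients = 114/2841 = 0.04013
OR = 0.10883 / 0.04013 = 2.712

OR = 2.712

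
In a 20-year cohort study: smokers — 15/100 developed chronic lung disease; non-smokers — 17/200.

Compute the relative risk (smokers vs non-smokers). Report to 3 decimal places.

risk, smokers = 15/100 = 0.1500
risk, non-smokers = 17/200 = 0.0850
RR = 0.1500 / 0.0850 = 1.765

RR ≈ 1.765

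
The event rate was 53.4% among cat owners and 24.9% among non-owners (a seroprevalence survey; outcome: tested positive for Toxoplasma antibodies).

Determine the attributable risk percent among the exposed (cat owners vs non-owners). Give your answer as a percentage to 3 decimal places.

AR% = (0.5340 − 0.2490) / 0.5340 = 0.5337 → 53.371%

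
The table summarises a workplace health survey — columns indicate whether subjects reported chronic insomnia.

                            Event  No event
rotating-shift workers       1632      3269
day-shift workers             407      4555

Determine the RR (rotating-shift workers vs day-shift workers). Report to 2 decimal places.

risk, rotating-shift workers = 1632/4901 = 0.3330
risk, day-shift workers = 407/4962 = 0.0820
RR = 0.3330 / 0.0820 = 4.06

4.06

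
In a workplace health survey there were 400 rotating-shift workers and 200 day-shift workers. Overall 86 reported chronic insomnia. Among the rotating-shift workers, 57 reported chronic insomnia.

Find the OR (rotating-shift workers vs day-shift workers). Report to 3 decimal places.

OR: 0.980

rotating-shift workers without the outcome: 400 − 57 = 343
day-shift workers with the outcome: 86 − 57 = 29
day-shift workers without the outcome: 200 − 29 = 171
OR = (57 × 171) / (343 × 29) = 9747/9947 ≈ 0.980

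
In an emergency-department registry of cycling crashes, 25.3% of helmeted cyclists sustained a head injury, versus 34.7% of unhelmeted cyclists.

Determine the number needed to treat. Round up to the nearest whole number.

NNT: 11

absolute risk difference = 0.094000
1 / 0.094000 = 10.638 → round up → 11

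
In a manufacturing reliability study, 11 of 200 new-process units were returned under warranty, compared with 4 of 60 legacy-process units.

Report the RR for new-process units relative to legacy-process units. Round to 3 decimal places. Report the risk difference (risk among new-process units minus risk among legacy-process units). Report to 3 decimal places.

risk, new-process units = 11/200 = 0.0550
risk, legacy-process units = 4/60 = 0.0667
RR = 0.0550 / 0.0667 = 0.825
risk difference = 0.0550 − 0.0667 = -0.012

RR = 0.825; RD = -0.012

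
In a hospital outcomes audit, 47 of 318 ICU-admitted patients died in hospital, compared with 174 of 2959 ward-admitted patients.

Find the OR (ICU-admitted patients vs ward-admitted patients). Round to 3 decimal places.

OR = (47 × 2785) / (271 × 174) = 130895/47154 ≈ 2.776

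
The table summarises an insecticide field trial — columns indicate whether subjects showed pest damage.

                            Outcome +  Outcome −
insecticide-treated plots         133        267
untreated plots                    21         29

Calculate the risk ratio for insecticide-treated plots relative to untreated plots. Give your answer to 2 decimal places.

0.79

risk, insecticide-treated plots = 133/400 = 0.3325
risk, untreated plots = 21/50 = 0.4200
RR = 0.3325 / 0.4200 = 0.79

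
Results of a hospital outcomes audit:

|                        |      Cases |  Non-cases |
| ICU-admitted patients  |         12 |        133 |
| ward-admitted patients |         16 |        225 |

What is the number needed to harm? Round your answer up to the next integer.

62

risk, ICU-admitted patients = 12/145 = 0.082759
risk, ward-admitted patients = 16/241 = 0.066390
absolute risk difference = 0.016369
1 / 0.016369 = 61.091 → round up → 62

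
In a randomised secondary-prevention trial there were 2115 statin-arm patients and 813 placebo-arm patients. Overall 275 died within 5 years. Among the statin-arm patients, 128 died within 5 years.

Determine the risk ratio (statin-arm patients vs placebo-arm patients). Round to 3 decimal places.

RR: 0.335

statin-arm patients without the outcome: 2115 − 128 = 1987
placebo-arm patients with the outcome: 275 − 128 = 147
placebo-arm patients without the outcome: 813 − 147 = 666
risk, statin-arm patients = 128/2115 = 0.0605
risk, placebo-arm patients = 147/813 = 0.1808
RR = 0.0605 / 0.1808 = 0.335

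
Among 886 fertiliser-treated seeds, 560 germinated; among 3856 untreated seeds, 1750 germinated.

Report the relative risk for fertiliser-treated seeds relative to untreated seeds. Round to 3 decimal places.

RR = 1.393

risk, fertiliser-treated seeds = 560/886 = 0.6321
risk, untreated seeds = 1750/3856 = 0.4538
RR = 0.6321 / 0.4538 = 1.393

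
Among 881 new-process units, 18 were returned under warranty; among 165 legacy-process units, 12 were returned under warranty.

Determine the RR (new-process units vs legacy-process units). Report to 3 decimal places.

risk, new-process units = 18/881 = 0.02043
risk, legacy-process units = 12/165 = 0.07273
RR = 0.02043 / 0.07273 = 0.281

0.281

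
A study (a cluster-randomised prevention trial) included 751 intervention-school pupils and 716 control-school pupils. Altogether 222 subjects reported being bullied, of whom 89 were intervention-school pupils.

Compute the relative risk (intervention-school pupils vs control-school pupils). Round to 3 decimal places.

intervention-school pupils without the outcome: 751 − 89 = 662
control-school pupils with the outcome: 222 − 89 = 133
control-school pupils without the outcome: 716 − 133 = 583
risk, intervention-school pupils = 89/751 = 0.1185
risk, control-school pupils = 133/716 = 0.1858
RR = 0.1185 / 0.1858 = 0.638

0.638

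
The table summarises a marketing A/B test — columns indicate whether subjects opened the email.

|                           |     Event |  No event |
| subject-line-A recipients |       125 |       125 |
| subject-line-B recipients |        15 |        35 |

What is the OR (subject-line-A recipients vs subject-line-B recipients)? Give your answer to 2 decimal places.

OR = (125 × 35) / (125 × 15) = 4375/1875 ≈ 2.33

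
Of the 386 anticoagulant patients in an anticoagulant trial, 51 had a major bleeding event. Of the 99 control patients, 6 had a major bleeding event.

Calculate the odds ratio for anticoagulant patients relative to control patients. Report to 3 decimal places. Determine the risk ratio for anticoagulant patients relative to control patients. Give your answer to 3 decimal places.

OR = 2.360; RR = 2.180

odds, anticoagulant patients = 51/335 = 0.1522
odds, control patients = 6/93 = 0.0645
OR = 0.1522 / 0.0645 = 2.360
risk, anticoagulant patients = 51/386 = 0.1321
risk, control patients = 6/99 = 0.0606
RR = 0.1321 / 0.0606 = 2.180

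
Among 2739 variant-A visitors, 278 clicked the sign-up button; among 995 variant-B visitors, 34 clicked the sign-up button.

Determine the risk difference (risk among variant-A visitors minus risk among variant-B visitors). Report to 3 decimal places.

0.067

risk, variant-A visitors = 278/2739 = 0.10150
risk, variant-B visitors = 34/995 = 0.03417
risk difference = 0.10150 − 0.03417 = 0.067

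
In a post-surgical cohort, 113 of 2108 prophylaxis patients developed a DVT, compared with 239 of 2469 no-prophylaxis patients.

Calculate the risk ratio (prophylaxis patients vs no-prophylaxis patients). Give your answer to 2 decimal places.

RR = 0.55

risk, prophylaxis patients = 113/2108 = 0.0536
risk, no-prophylaxis patients = 239/2469 = 0.0968
RR = 0.0536 / 0.0968 = 0.55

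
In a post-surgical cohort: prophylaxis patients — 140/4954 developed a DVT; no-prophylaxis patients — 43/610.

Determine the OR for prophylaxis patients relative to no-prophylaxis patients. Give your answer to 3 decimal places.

OR = (140 × 567) / (4814 × 43) = 79380/207002 ≈ 0.383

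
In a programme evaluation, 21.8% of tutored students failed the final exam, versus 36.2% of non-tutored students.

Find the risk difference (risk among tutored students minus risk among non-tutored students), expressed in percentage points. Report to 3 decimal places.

risk difference = 0.2180 − 0.3620 = -0.1440 → -14.400 percentage points

RD: -14.400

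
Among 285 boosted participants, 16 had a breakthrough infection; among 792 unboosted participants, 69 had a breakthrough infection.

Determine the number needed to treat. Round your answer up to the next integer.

risk, boosted participants = 16/285 = 0.056140
risk, unboosted participants = 69/792 = 0.087121
absolute risk difference = 0.030981
1 / 0.030981 = 32.278 → round up → 33

NNT = 33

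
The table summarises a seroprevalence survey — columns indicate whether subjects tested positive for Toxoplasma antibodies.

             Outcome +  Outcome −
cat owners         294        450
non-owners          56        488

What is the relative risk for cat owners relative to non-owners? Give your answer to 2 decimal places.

risk, cat owners = 294/744 = 0.3952
risk, non-owners = 56/544 = 0.1029
RR = 0.3952 / 0.1029 = 3.84

RR ≈ 3.84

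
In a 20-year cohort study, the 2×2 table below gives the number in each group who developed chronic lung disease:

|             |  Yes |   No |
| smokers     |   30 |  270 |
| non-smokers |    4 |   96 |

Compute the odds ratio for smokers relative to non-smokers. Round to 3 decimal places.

OR = (30 × 96) / (270 × 4) = 2880/1080 ≈ 2.667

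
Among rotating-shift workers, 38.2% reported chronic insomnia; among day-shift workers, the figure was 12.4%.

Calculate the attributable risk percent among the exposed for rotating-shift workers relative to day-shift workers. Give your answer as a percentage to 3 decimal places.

AR% = (0.3820 − 0.1240) / 0.3820 = 0.6754 → 67.539%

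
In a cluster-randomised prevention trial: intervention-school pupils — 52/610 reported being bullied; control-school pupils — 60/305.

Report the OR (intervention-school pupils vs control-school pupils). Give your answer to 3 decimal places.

OR = (52 × 245) / (558 × 60) = 12740/33480 ≈ 0.381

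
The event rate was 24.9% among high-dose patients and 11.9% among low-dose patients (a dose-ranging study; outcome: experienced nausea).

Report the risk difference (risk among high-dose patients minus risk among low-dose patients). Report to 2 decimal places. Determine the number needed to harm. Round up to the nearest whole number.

RD = 0.13; NNH = 8

risk difference = 0.2490 − 0.1190 = 0.13
absolute risk difference = 0.130000
1 / 0.130000 = 7.692 → round up → 8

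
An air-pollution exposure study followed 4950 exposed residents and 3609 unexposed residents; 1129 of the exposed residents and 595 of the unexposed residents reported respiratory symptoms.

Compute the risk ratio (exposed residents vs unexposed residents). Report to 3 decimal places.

risk, exposed residents = 1129/4950 = 0.2281
risk, unexposed residents = 595/3609 = 0.1649
RR = 0.2281 / 0.1649 = 1.383

1.383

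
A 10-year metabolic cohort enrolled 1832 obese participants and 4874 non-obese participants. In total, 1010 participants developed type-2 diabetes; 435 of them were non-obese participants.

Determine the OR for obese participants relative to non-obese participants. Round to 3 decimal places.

obese participants with the outcome: 1010 − 435 = 575
obese participants without the outcome: 1832 − 575 = 1257
non-obese participants without the outcome: 4874 − 435 = 4439
OR = (575 × 4439) / (1257 × 435) = 2552425/546795 ≈ 4.668

OR ≈ 4.668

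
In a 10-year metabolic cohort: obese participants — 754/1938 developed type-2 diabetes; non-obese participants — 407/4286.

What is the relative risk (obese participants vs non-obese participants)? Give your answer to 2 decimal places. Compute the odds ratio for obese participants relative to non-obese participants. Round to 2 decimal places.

risk, obese participants = 754/1938 = 0.3891
risk, non-obese participants = 407/4286 = 0.0950
RR = 0.3891 / 0.0950 = 4.10
odds, obese participants = 754/1184 = 0.6368
odds, non-obese participants = 407/3879 = 0.1049
OR = 0.6368 / 0.1049 = 6.07

RR = 4.10; OR = 6.07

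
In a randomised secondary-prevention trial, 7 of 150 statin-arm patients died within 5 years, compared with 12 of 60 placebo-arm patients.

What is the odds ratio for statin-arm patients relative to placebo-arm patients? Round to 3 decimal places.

OR = (7 × 48) / (143 × 12) = 336/1716 ≈ 0.196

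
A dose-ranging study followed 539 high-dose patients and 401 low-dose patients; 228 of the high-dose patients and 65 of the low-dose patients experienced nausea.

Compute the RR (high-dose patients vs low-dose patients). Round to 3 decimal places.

risk, high-dose patients = 228/539 = 0.4230
risk, low-dose patients = 65/401 = 0.1621
RR = 0.4230 / 0.1621 = 2.610

2.610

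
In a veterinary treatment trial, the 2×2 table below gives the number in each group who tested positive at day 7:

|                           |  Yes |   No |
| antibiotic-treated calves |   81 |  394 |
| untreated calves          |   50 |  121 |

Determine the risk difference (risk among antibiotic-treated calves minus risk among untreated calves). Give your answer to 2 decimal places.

RD: -0.12

risk, antibiotic-treated calves = 81/475 = 0.1705
risk, untreated calves = 50/171 = 0.2924
risk difference = 0.1705 − 0.2924 = -0.12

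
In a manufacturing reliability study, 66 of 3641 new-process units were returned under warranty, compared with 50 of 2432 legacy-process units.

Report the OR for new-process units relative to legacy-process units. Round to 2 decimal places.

OR = 0.88

odds, new-process units = 66/3575 = 0.01846
odds, legacy-process units = 50/2382 = 0.02099
OR = 0.01846 / 0.02099 = 0.88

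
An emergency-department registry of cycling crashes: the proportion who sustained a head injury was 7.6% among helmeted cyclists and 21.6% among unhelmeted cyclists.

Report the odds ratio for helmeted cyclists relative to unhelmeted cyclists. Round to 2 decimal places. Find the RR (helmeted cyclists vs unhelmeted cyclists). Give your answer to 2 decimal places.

odds, helmeted cyclists = 0.0760/0.9240 = 0.0823
odds, unhelmeted cyclists = 0.2160/0.7840 = 0.2755
OR = 0.0823 / 0.2755 = 0.30
RR = 0.0760 / 0.2160 = 0.35

OR = 0.30; RR = 0.35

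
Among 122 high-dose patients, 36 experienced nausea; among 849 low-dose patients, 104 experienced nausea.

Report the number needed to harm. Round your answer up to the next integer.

NNH ≈ 6

risk, high-dose patients = 36/122 = 0.295082
risk, low-dose patients = 104/849 = 0.122497
absolute risk difference = 0.172585
1 / 0.172585 = 5.794 → round up → 6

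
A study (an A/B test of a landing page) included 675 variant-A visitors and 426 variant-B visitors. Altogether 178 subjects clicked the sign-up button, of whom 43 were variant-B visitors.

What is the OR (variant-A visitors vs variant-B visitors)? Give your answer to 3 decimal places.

variant-A visitors with the outcome: 178 − 43 = 135
variant-A visitors without the outcome: 675 − 135 = 540
variant-B visitors without the outcome: 426 − 43 = 383
OR = (135 × 383) / (540 × 43) = 51705/23220 ≈ 2.227

OR: 2.227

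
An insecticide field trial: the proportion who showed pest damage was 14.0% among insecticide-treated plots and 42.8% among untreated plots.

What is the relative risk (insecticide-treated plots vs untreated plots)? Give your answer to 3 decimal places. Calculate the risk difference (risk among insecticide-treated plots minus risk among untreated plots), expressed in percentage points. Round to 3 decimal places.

RR = 0.327; RD = -28.800

RR = 0.1400 / 0.4280 = 0.327
risk difference = 0.1400 − 0.4280 = -0.2880 → -28.800 percentage points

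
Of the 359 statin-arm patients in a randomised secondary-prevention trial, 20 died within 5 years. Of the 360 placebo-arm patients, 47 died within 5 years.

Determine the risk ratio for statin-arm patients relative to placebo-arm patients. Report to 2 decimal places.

0.43

risk, statin-arm patients = 20/359 = 0.0557
risk, placebo-arm patients = 47/360 = 0.1306
RR = 0.0557 / 0.1306 = 0.43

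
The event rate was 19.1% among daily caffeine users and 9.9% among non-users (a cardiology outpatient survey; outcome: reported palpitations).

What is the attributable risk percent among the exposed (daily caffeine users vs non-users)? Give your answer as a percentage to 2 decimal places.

AR% = (0.1910 − 0.0990) / 0.1910 = 0.4817 → 48.17%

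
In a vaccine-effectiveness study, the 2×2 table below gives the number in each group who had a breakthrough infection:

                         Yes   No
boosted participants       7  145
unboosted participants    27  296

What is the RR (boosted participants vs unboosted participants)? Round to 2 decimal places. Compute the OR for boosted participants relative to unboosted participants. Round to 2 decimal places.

RR = 0.55; OR = 0.53

risk, boosted participants = 7/152 = 0.04605
risk, unboosted participants = 27/323 = 0.08359
RR = 0.04605 / 0.08359 = 0.55
odds, boosted participants = 7/145 = 0.04828
odds, unboosted participants = 27/296 = 0.09122
OR = 0.04828 / 0.09122 = 0.53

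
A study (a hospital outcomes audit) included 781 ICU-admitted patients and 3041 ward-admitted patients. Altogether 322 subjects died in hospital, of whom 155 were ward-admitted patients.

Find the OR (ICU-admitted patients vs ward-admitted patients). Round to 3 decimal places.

5.064

ICU-admitted patients with the outcome: 322 − 155 = 167
ICU-admitted patients without the outcome: 781 − 167 = 614
ward-admitted patients without the outcome: 3041 − 155 = 2886
OR = (167 × 2886) / (614 × 155) = 481962/95170 ≈ 5.064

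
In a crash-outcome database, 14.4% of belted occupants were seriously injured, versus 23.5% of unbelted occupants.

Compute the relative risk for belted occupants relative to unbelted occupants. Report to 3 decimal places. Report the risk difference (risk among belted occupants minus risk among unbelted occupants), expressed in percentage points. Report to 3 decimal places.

RR = 0.1440 / 0.2350 = 0.613
risk difference = 0.1440 − 0.2350 = -0.0910 → -9.100 percentage points

RR = 0.613; RD = -9.100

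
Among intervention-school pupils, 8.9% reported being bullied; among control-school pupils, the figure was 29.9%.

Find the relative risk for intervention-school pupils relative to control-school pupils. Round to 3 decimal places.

RR = 0.0890 / 0.2990 = 0.298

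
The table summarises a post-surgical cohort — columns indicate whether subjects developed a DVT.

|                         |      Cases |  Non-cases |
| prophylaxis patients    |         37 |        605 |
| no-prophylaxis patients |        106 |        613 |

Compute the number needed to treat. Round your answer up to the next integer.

12

risk, prophylaxis patients = 37/642 = 0.057632
risk, no-prophylaxis patients = 106/719 = 0.147427
absolute risk difference = 0.089795
1 / 0.089795 = 11.136 → round up → 12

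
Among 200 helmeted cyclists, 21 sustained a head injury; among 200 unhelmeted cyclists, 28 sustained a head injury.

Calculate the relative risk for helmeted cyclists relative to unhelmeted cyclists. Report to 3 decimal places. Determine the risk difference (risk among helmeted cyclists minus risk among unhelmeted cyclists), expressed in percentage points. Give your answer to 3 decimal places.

RR = 0.750; RD = -3.500

risk, helmeted cyclists = 21/200 = 0.1050
risk, unhelmeted cyclists = 28/200 = 0.1400
RR = 0.1050 / 0.1400 = 0.750
risk difference = 0.1050 − 0.1400 = -0.0350 → -3.500 percentage points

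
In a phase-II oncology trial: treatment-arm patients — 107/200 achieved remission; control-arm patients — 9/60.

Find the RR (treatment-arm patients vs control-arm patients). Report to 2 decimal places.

3.57

risk, treatment-arm patients = 107/200 = 0.5350
risk, control-arm patients = 9/60 = 0.1500
RR = 0.5350 / 0.1500 = 3.57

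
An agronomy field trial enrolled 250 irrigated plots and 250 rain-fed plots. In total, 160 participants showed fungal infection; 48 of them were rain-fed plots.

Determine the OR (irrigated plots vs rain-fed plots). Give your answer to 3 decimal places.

irrigated plots with the outcome: 160 − 48 = 112
irrigated plots without the outcome: 250 − 112 = 138
rain-fed plots without the outcome: 250 − 48 = 202
OR = (112 × 202) / (138 × 48) = 22624/6624 ≈ 3.415

3.415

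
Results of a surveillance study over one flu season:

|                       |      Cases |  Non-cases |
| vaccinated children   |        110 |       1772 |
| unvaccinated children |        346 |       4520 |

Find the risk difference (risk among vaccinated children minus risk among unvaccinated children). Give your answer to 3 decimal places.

risk, vaccinated children = 110/1882 = 0.0584
risk, unvaccinated children = 346/4866 = 0.0711
risk difference = 0.0584 − 0.0711 = -0.013

RD = -0.013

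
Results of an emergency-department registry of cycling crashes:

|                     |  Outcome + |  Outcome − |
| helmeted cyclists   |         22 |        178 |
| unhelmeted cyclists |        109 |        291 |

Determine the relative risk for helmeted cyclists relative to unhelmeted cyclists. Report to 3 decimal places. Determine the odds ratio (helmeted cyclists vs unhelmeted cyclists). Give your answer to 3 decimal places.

risk, helmeted cyclists = 22/200 = 0.1100
risk, unhelmeted cyclists = 109/400 = 0.2725
RR = 0.1100 / 0.2725 = 0.404
odds, helmeted cyclists = 22/178 = 0.1236
odds, unhelmeted cyclists = 109/291 = 0.3746
OR = 0.1236 / 0.3746 = 0.330

RR = 0.404; OR = 0.330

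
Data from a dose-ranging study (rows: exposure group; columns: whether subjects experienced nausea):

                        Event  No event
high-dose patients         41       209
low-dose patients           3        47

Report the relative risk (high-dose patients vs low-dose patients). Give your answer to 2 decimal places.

risk, high-dose patients = 41/250 = 0.1640
risk, low-dose patients = 3/50 = 0.0600
RR = 0.1640 / 0.0600 = 2.73

2.73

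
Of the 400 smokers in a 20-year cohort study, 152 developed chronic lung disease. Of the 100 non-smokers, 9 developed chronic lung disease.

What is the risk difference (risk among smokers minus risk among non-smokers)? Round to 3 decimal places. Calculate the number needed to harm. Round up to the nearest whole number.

RD = 0.290; NNH = 4

risk, smokers = 152/400 = 0.3800
risk, non-smokers = 9/100 = 0.0900
risk difference = 0.3800 − 0.0900 = 0.290
absolute risk difference = 0.290000
1 / 0.290000 = 3.448 → round up → 4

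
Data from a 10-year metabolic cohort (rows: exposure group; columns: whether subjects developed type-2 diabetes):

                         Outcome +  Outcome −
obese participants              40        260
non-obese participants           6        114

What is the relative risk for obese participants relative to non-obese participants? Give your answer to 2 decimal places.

RR = 2.67

risk, obese participants = 40/300 = 0.1333
risk, non-obese participants = 6/120 = 0.0500
RR = 0.1333 / 0.0500 = 2.67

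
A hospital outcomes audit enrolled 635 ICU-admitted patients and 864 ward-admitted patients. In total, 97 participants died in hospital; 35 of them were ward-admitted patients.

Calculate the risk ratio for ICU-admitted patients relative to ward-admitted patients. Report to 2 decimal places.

RR = 2.41

ICU-admitted patients with the outcome: 97 − 35 = 62
ICU-admitted patients without the outcome: 635 − 62 = 573
ward-admitted patients without the outcome: 864 − 35 = 829
risk, ICU-admitted patients = 62/635 = 0.09764
risk, ward-admitted patients = 35/864 = 0.04051
RR = 0.09764 / 0.04051 = 2.41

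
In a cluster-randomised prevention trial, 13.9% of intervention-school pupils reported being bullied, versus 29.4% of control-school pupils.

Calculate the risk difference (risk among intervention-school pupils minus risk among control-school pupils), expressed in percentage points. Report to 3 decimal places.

risk difference = 0.1390 − 0.2940 = -0.1550 → -15.500 percentage points

RD: -15.500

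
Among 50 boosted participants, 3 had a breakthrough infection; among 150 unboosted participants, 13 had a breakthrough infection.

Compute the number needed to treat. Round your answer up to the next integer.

38

risk, boosted participants = 3/50 = 0.060000
risk, unboosted participants = 13/150 = 0.086667
absolute risk difference = 0.026667
1 / 0.026667 = 37.500 → round up → 38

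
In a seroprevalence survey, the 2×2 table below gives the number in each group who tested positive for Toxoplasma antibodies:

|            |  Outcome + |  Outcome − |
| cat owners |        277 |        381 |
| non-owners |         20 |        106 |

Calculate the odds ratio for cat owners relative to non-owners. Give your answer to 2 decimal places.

OR: 3.85

odds, cat owners = 277/381 = 0.7270
odds, non-owners = 20/106 = 0.1887
OR = 0.7270 / 0.1887 = 3.85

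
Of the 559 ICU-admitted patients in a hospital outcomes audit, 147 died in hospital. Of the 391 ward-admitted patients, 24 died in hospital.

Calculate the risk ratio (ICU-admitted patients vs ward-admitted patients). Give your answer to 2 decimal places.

risk, ICU-admitted patients = 147/559 = 0.2630
risk, ward-admitted patients = 24/391 = 0.0614
RR = 0.2630 / 0.0614 = 4.28

4.28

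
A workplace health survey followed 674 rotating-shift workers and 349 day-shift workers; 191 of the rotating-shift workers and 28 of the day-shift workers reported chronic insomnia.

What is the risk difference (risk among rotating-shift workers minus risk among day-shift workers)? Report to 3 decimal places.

RD: 0.203

risk, rotating-shift workers = 191/674 = 0.2834
risk, day-shift workers = 28/349 = 0.0802
risk difference = 0.2834 − 0.0802 = 0.203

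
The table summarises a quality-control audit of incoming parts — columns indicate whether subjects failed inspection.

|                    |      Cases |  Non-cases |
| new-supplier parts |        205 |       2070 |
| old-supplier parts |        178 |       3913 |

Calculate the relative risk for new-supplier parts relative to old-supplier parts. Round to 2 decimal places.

risk, new-supplier parts = 205/2275 = 0.09011
risk, old-supplier parts = 178/4091 = 0.04351
RR = 0.09011 / 0.04351 = 2.07

2.07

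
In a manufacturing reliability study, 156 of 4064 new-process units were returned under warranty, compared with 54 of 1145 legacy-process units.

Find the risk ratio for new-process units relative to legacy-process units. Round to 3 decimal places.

0.814

risk, new-process units = 156/4064 = 0.03839
risk, legacy-process units = 54/1145 = 0.04716
RR = 0.03839 / 0.04716 = 0.814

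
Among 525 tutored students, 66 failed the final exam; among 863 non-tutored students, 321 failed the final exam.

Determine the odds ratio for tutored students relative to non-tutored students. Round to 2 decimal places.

OR = (66 × 542) / (459 × 321) = 35772/147339 ≈ 0.24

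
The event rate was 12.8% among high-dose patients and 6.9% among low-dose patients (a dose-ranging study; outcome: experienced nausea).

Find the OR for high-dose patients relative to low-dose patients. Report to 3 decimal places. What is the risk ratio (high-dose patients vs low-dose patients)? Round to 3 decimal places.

OR = 1.981; RR = 1.855

odds, high-dose patients = 0.1280/0.8720 = 0.1468
odds, low-dose patients = 0.0690/0.9310 = 0.0741
OR = 0.1468 / 0.0741 = 1.981
RR = 0.1280 / 0.0690 = 1.855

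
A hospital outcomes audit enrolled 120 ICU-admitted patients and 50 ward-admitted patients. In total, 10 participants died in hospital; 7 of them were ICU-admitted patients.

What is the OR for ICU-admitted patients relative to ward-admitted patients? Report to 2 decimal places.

ICU-admitted patients without the outcome: 120 − 7 = 113
ward-admitted patients with the outcome: 10 − 7 = 3
ward-admitted patients without the outcome: 50 − 3 = 47
odds, ICU-admitted patients = 7/113 = 0.0619
odds, ward-admitted patients = 3/47 = 0.0638
OR = 0.0619 / 0.0638 = 0.97

OR: 0.97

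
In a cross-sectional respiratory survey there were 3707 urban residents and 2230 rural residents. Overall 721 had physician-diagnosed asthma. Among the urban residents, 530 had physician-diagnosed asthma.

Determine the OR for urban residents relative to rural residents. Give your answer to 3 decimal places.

1.781

urban residents without the outcome: 3707 − 530 = 3177
rural residents with the outcome: 721 − 530 = 191
rural residents without the outcome: 2230 − 191 = 2039
OR = (530 × 2039) / (3177 × 191) = 1080670/606807 ≈ 1.781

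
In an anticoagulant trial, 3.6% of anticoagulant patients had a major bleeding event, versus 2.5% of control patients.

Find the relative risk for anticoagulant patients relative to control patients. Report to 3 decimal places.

RR = 0.03600 / 0.02500 = 1.440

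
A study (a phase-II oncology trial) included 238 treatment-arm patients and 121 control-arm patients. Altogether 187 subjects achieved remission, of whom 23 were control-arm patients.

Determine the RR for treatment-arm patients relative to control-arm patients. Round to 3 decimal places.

treatment-arm patients with the outcome: 187 − 23 = 164
treatment-arm patients without the outcome: 238 − 164 = 74
control-arm patients without the outcome: 121 − 23 = 98
risk, treatment-arm patients = 164/238 = 0.6891
risk, control-arm patients = 23/121 = 0.1901
RR = 0.6891 / 0.1901 = 3.625

RR: 3.625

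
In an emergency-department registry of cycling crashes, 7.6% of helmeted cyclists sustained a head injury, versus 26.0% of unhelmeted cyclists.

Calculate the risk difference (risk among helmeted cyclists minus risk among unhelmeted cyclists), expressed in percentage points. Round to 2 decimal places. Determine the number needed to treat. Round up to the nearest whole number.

RD = -18.40; NNT = 6

risk difference = 0.0760 − 0.2600 = -0.1840 → -18.40 percentage points
absolute risk difference = 0.184000
1 / 0.184000 = 5.435 → round up → 6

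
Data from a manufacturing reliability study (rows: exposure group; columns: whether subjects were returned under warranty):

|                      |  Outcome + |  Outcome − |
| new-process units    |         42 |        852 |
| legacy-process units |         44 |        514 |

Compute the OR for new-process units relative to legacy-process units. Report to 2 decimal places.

OR = (42 × 514) / (852 × 44) = 21588/37488 ≈ 0.58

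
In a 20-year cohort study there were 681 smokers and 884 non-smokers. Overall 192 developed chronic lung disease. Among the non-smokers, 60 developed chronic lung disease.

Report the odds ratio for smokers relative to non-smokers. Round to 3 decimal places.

smokers with the outcome: 192 − 60 = 132
smokers without the outcome: 681 − 132 = 549
non-smokers without the outcome: 884 − 60 = 824
OR = (132 × 824) / (549 × 60) = 108768/32940 ≈ 3.302

OR: 3.302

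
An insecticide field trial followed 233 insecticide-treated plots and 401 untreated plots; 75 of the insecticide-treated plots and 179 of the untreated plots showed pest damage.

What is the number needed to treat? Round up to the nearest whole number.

NNT: 9

risk, insecticide-treated plots = 75/233 = 0.321888
risk, untreated plots = 179/401 = 0.446384
absolute risk difference = 0.124496
1 / 0.124496 = 8.032 → round up → 9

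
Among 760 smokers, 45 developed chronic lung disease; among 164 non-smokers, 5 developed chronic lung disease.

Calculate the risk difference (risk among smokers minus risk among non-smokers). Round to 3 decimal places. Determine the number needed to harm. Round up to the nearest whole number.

RD = 0.029; NNH = 35

risk, smokers = 45/760 = 0.05921
risk, non-smokers = 5/164 = 0.03049
risk difference = 0.05921 − 0.03049 = 0.029
absolute risk difference = 0.028723
1 / 0.028723 = 34.815 → round up → 35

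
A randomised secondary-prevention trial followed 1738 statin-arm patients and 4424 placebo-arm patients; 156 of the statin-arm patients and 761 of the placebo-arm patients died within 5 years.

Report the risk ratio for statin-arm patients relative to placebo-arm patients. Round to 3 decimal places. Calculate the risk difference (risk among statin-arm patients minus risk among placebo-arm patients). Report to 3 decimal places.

risk, statin-arm patients = 156/1738 = 0.0898
risk, placebo-arm patients = 761/4424 = 0.1720
RR = 0.0898 / 0.1720 = 0.522
risk difference = 0.0898 − 0.1720 = -0.082

RR = 0.522; RD = -0.082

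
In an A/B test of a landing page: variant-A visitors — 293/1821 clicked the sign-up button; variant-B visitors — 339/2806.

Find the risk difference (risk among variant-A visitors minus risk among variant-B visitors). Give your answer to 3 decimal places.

risk, variant-A visitors = 293/1821 = 0.1609
risk, variant-B visitors = 339/2806 = 0.1208
risk difference = 0.1609 − 0.1208 = 0.040

0.040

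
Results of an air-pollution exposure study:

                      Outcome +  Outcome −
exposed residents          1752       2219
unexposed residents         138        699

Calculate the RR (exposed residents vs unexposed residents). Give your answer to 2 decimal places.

risk, exposed residents = 1752/3971 = 0.4412
risk, unexposed residents = 138/837 = 0.1649
RR = 0.4412 / 0.1649 = 2.68

2.68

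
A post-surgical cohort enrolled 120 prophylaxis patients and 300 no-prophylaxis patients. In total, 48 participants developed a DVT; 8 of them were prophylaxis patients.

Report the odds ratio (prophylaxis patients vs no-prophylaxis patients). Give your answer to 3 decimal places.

OR = 0.464

prophylaxis patients without the outcome: 120 − 8 = 112
no-prophylaxis patients with the outcome: 48 − 8 = 40
no-prophylaxis patients without the outcome: 300 − 40 = 260
OR = (8 × 260) / (112 × 40) = 2080/4480 ≈ 0.464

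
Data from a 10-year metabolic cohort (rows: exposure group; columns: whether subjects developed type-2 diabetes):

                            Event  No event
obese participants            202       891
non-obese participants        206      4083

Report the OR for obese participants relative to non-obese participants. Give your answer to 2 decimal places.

odds, obese participants = 202/891 = 0.22671
odds, non-obese participants = 206/4083 = 0.05045
OR = 0.22671 / 0.05045 = 4.49

OR ≈ 4.49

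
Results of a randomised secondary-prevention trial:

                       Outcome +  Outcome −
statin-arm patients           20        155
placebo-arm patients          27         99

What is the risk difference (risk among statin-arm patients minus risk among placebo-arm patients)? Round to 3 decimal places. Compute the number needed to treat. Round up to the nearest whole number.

risk, statin-arm patients = 20/175 = 0.1143
risk, placebo-arm patients = 27/126 = 0.2143
risk difference = 0.1143 − 0.2143 = -0.100
absolute risk difference = 0.100000
1 / 0.100000 = 10.000 → round up → 10

RD = -0.100; NNT = 10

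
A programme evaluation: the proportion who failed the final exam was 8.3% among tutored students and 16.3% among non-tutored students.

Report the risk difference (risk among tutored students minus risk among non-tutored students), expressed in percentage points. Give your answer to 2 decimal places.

risk difference = 0.0830 − 0.1630 = -0.0800 → -8.00 percentage points

RD: -8.00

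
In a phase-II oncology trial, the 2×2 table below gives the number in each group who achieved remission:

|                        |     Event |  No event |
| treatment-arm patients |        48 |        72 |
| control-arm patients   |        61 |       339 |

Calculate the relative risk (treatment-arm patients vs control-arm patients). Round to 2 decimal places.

risk, treatment-arm patients = 48/120 = 0.4000
risk, control-arm patients = 61/400 = 0.1525
RR = 0.4000 / 0.1525 = 2.62

RR = 2.62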